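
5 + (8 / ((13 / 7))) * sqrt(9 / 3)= 5 + 56 * sqrt(3) / 13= 12.46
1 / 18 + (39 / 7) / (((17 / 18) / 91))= 164285 / 306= 536.88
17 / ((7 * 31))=17 / 217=0.08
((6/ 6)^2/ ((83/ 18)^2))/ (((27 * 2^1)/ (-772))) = -4632/ 6889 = -0.67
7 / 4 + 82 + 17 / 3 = 1073 / 12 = 89.42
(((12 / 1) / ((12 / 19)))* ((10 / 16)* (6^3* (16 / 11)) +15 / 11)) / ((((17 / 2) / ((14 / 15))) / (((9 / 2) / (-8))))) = -173565 / 748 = -232.04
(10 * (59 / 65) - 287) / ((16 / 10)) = -18065 / 104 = -173.70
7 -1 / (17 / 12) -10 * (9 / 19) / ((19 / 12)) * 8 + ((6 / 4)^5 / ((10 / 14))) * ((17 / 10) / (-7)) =-198556747 / 9819200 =-20.22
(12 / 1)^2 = 144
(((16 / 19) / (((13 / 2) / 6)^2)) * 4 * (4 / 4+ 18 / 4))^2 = 2569273344 / 10310521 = 249.19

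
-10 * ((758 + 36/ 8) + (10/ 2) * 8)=-8025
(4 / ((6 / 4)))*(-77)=-616 / 3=-205.33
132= 132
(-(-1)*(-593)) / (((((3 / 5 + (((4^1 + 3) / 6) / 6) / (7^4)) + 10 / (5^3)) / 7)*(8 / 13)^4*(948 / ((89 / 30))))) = -18095903583485 / 135867097088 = -133.19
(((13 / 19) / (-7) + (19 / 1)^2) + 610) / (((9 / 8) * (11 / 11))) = 1033040 / 1197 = 863.02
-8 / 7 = -1.14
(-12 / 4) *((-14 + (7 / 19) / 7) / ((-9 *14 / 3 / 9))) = -2385 / 266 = -8.97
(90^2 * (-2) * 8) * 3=-388800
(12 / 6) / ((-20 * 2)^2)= 1 / 800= 0.00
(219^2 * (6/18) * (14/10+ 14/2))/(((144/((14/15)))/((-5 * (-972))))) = 21150801/5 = 4230160.20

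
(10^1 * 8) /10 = 8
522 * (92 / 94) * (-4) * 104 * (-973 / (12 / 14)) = 11339170752 / 47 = 241258952.17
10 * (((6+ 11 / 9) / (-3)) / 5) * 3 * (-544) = 70720 / 9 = 7857.78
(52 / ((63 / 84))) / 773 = 208 / 2319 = 0.09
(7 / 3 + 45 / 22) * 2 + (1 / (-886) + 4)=372973 / 29238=12.76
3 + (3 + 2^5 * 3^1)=102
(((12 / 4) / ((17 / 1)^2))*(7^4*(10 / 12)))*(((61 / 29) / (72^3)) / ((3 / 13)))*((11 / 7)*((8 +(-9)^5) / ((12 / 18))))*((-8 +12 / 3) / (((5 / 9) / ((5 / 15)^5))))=10391177797 / 4968304128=2.09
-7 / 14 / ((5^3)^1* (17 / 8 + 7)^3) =-256 / 48627125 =-0.00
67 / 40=1.68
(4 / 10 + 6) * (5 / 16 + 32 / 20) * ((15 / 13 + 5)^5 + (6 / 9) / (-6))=1002688176038 / 9282325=108021.23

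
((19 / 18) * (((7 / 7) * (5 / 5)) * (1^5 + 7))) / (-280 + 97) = -76 / 1647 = -0.05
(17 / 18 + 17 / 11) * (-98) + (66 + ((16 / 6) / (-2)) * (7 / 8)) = -35477 / 198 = -179.18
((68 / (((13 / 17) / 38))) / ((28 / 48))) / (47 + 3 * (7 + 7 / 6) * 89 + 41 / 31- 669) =32682432 / 8800519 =3.71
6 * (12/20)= 18/5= 3.60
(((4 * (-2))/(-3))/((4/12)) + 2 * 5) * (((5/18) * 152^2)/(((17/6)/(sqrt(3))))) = 70618.77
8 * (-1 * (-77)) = 616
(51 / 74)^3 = 132651 / 405224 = 0.33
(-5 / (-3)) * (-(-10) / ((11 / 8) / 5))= 60.61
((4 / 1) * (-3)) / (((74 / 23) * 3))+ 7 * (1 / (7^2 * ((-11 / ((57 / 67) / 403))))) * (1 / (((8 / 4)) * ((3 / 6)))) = -95639651 / 76925849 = -1.24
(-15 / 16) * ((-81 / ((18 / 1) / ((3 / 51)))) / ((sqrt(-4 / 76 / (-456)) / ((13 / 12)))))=11115 * sqrt(6) / 1088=25.02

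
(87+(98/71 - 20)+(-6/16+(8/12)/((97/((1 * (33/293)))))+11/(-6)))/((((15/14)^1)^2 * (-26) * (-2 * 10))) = 31406101013/283311896400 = 0.11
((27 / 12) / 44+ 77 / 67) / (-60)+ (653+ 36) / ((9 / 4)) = 129986515 / 424512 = 306.20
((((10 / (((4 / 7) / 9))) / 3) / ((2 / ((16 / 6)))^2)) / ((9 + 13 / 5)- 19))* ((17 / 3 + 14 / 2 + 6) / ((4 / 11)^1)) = -215600 / 333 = -647.45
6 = 6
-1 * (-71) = 71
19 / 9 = 2.11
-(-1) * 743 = 743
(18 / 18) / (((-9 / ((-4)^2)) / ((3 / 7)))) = -16 / 21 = -0.76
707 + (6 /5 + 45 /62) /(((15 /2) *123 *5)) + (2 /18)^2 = 707.01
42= 42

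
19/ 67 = 0.28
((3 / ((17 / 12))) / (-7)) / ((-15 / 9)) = 108 / 595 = 0.18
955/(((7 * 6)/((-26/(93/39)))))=-161395/651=-247.92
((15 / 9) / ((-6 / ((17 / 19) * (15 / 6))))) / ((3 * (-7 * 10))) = 85 / 28728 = 0.00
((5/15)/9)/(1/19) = 19/27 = 0.70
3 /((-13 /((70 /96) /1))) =-35 /208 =-0.17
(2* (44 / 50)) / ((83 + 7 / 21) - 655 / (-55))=1452 / 78575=0.02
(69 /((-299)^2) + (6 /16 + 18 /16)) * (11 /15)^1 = 42779 /38870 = 1.10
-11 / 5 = -2.20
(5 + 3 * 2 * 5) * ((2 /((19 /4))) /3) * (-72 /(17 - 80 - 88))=6720 /2869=2.34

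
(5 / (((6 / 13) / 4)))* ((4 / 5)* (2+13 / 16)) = 195 / 2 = 97.50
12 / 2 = 6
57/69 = 19/23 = 0.83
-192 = -192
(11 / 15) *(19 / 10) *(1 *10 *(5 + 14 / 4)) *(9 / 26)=41.00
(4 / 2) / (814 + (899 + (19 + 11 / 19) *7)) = 0.00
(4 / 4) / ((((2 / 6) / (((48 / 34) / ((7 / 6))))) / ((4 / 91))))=0.16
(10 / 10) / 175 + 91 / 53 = 15978 / 9275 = 1.72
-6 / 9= -2 / 3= -0.67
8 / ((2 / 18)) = 72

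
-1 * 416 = -416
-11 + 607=596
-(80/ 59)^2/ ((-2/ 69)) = 220800/ 3481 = 63.43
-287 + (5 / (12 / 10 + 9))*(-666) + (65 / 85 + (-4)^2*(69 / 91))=-929088 / 1547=-600.57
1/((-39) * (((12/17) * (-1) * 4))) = 17/1872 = 0.01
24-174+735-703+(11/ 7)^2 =-5661/ 49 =-115.53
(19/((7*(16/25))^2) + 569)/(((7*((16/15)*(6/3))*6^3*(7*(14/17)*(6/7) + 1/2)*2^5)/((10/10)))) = 13504443/13307478016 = 0.00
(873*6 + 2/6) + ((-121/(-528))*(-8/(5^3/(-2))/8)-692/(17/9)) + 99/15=82935929/17000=4878.58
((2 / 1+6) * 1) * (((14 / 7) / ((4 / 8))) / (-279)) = -32 / 279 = -0.11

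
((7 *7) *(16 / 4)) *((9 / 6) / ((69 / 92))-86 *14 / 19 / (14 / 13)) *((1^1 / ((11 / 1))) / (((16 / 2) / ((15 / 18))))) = -22050 / 209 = -105.50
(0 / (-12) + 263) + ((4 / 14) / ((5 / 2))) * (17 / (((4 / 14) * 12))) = 263.57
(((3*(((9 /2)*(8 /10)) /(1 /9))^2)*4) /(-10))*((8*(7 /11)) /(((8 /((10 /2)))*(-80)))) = 137781 /2750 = 50.10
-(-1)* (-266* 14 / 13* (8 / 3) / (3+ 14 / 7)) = -29792 / 195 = -152.78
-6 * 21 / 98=-9 / 7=-1.29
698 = 698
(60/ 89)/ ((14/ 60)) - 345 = -213135/ 623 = -342.11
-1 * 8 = -8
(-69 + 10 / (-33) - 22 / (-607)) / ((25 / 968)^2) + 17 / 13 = -1536468226211 / 14795625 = -103846.12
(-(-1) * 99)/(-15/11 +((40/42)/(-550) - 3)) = -114345/5042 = -22.68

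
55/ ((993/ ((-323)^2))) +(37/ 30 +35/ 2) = 28783486/ 4965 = 5797.28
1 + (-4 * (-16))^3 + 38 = 262183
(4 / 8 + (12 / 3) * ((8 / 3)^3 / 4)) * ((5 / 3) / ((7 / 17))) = 78.78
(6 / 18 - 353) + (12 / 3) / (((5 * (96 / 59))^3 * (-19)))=-185260237379 / 525312000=-352.67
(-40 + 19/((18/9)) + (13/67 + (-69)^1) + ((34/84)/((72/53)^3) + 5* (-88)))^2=290676.82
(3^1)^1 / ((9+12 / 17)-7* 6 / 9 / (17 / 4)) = 153 / 439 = 0.35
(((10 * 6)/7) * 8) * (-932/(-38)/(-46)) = -111840/3059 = -36.56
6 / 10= 3 / 5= 0.60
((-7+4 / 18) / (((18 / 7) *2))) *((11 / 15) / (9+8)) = -0.06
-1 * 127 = -127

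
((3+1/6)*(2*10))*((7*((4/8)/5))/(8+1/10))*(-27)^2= 3990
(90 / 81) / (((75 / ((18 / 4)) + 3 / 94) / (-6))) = -1880 / 4709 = -0.40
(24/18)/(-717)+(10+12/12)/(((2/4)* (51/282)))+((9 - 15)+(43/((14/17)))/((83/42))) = 142.07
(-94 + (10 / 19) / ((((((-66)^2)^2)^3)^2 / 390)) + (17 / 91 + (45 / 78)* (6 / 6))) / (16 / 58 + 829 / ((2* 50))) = -454559845204226751878615319336348085220484453028525 / 41761614848958075827966948509948741149948770254848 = -10.88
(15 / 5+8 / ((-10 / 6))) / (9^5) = -1 / 32805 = -0.00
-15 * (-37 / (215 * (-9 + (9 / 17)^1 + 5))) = -1887 / 2537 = -0.74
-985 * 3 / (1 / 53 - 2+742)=-156615 / 39221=-3.99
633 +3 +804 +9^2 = 1521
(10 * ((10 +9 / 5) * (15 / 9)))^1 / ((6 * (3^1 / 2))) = 590 / 27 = 21.85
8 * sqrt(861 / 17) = 56.93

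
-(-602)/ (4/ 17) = 5117/ 2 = 2558.50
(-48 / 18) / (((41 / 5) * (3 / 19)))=-760 / 369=-2.06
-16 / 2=-8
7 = 7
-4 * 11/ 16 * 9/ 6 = -33/ 8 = -4.12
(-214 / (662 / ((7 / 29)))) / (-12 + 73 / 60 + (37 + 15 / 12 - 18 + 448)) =-11235 / 65868338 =-0.00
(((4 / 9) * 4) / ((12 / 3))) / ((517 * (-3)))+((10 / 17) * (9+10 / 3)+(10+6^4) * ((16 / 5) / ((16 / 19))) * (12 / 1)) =70669847414 / 1186515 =59560.85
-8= -8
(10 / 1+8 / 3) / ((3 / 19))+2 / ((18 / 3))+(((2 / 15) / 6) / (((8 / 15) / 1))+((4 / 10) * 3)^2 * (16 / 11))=1637297 / 19800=82.69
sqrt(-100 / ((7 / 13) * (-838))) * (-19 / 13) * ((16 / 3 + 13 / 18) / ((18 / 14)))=-10355 * sqrt(76258) / 882414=-3.24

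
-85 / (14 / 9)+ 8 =-653 / 14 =-46.64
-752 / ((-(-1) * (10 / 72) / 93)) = -503539.20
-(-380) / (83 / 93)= 35340 / 83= 425.78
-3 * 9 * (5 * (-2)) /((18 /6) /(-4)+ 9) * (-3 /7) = -1080 /77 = -14.03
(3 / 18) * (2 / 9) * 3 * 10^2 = 100 / 9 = 11.11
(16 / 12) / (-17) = -4 / 51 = -0.08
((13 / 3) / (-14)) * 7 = -13 / 6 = -2.17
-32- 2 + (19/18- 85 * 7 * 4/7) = -6713/18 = -372.94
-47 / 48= -0.98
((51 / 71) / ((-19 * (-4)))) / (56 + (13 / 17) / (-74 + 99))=21675 / 128494948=0.00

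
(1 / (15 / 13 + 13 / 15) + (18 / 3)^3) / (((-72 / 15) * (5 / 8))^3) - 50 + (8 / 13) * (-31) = -3553937 / 46098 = -77.10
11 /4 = 2.75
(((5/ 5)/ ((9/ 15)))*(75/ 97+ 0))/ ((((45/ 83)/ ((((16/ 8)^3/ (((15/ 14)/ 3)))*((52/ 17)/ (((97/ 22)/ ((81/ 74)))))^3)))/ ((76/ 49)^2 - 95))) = -16313430356437643320320/ 7556714134294313387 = -2158.80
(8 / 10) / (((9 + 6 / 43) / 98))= 16856 / 1965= 8.58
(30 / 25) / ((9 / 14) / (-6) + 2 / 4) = 3.05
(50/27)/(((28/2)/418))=10450/189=55.29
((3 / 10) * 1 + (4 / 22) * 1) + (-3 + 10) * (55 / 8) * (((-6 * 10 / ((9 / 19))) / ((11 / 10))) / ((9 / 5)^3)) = -228477839 / 240570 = -949.74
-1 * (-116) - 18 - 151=-53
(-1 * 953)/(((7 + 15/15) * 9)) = -953/72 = -13.24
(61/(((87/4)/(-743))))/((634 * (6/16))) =-725168/82737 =-8.76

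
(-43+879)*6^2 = 30096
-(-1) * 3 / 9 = 1 / 3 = 0.33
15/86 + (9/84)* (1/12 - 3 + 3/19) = -11087/91504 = -0.12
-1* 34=-34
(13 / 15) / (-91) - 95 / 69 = -1116 / 805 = -1.39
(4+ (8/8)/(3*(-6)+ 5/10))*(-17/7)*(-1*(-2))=-4692/245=-19.15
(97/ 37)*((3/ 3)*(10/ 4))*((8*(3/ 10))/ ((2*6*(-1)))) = -97/ 74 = -1.31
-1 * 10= -10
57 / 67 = 0.85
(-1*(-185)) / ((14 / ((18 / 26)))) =1665 / 182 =9.15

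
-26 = -26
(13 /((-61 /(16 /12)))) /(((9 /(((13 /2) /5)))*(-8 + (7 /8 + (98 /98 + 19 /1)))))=-2704 /848205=-0.00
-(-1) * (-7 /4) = -7 /4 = -1.75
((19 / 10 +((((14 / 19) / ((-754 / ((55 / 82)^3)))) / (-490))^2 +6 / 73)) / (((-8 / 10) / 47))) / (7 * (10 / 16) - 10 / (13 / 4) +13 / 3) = -311879433063907399929692001 / 15081702219729786245777536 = -20.68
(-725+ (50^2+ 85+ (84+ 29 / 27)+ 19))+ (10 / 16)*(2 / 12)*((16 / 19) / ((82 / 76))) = 2174320 / 1107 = 1964.16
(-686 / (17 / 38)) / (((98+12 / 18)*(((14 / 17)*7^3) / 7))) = -57 / 148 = -0.39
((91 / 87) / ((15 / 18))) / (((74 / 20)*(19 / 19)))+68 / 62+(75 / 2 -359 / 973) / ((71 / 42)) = 7681856427 / 328272547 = 23.40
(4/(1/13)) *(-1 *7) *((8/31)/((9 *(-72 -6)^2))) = -56/32643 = -0.00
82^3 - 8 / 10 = 2756836 / 5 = 551367.20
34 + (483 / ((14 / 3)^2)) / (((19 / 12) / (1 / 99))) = 49949 / 1463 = 34.14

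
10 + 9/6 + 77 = 177/2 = 88.50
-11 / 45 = -0.24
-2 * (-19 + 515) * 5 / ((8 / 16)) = -9920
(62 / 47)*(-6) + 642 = 29802 / 47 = 634.09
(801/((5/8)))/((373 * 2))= 3204/1865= 1.72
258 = 258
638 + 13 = 651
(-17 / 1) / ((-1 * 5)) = 17 / 5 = 3.40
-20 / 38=-0.53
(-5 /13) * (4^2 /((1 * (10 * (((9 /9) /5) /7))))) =-280 /13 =-21.54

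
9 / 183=3 / 61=0.05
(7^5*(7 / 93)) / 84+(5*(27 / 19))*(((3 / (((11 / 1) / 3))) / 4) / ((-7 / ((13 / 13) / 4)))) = 98015579 / 6530832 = 15.01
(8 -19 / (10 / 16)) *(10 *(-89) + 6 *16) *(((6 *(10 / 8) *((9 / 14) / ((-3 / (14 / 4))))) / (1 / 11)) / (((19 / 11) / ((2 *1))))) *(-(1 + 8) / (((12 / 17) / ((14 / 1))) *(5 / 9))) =38894406012 / 95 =409414800.13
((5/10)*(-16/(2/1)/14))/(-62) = 1/217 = 0.00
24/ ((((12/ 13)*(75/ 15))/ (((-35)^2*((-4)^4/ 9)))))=1630720/ 9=181191.11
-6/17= -0.35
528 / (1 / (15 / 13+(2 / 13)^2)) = 105072 / 169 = 621.73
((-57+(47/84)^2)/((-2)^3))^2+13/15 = 813739633829/15931883520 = 51.08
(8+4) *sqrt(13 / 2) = 6 *sqrt(26) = 30.59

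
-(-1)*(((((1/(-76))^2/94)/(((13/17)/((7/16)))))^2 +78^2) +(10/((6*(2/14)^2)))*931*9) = 8804770249745138726737/12753716128251904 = 690369.00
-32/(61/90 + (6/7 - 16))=20160/9113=2.21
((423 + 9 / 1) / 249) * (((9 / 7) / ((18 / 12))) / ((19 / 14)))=1728 / 1577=1.10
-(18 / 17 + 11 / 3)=-241 / 51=-4.73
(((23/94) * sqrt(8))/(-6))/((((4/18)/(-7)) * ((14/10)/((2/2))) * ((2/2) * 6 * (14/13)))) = 1495 * sqrt(2)/5264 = 0.40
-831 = -831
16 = 16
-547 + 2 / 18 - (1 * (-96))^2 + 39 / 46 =-4041485 / 414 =-9762.04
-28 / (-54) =14 / 27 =0.52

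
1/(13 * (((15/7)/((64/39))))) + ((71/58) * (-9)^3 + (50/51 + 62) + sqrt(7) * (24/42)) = -6218960227/7498530 + 4 * sqrt(7)/7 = -827.85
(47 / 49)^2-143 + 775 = 1519641 / 2401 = 632.92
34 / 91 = 0.37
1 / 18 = 0.06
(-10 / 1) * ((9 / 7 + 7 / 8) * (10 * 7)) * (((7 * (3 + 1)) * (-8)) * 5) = 1694000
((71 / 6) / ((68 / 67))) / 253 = 4757 / 103224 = 0.05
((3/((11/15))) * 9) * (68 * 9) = 247860/11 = 22532.73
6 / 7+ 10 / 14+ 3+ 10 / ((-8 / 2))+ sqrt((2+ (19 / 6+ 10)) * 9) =29 / 14+ sqrt(546) / 2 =13.75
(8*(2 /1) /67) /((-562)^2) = 4 /5290387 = 0.00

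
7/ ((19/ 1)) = 7/ 19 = 0.37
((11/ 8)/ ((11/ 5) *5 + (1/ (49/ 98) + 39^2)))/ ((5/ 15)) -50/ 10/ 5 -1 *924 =-925.00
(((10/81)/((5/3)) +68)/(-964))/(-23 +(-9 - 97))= 919/1678806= 0.00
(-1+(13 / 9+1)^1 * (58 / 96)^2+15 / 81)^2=644809 / 107495424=0.01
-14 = -14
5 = 5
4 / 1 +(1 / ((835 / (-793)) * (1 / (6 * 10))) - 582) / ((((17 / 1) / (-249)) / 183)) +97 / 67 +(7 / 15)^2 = 73301745116062 / 42797925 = 1712740.63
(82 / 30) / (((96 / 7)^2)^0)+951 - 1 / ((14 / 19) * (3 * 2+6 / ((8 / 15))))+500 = 1170192 / 805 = 1453.65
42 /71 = 0.59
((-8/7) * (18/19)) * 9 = -1296/133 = -9.74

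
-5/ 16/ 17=-5/ 272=-0.02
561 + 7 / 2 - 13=1103 / 2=551.50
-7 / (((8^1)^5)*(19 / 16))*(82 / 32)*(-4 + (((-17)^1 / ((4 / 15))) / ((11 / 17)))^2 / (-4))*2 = 5402258687 / 2410676224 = 2.24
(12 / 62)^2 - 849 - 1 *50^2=-3218353 / 961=-3348.96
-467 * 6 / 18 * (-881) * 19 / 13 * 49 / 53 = 383038537 / 2067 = 185311.34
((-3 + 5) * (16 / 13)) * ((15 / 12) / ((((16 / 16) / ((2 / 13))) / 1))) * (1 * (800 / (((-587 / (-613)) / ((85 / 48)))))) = 208420000 / 297609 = 700.31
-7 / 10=-0.70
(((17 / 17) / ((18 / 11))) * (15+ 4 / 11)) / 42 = 169 / 756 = 0.22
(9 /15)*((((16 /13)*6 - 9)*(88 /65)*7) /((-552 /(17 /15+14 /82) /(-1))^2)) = -86671739 /1690684661250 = -0.00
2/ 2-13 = -12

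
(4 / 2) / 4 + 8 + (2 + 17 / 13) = 307 / 26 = 11.81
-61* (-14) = 854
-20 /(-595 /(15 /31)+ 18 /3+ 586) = 60 /1913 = 0.03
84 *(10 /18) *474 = 22120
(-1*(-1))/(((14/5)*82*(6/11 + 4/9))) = 495/112504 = 0.00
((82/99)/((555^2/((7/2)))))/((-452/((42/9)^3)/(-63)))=1378174/10337627025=0.00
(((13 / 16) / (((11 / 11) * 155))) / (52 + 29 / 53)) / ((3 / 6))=0.00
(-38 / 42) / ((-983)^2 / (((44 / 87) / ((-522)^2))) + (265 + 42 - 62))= -0.00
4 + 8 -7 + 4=9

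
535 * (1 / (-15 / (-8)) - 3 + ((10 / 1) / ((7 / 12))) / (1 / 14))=127080.33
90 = 90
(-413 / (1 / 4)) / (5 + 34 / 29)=-47908 / 179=-267.64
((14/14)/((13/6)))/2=3/13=0.23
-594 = -594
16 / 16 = 1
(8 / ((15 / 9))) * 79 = 1896 / 5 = 379.20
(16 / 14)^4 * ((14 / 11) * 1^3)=8192 / 3773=2.17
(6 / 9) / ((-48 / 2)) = -1 / 36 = -0.03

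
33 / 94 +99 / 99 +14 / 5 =1951 / 470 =4.15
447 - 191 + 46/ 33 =8494/ 33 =257.39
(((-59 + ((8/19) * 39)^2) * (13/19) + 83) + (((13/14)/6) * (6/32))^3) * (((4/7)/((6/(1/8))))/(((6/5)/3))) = 700387928944835/103610585186304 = 6.76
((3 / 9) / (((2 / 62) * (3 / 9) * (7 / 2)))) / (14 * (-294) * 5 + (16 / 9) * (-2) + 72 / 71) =-19809 / 46032854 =-0.00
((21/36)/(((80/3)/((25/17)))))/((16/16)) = 35/1088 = 0.03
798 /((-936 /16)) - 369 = -14923 /39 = -382.64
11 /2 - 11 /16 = 77 /16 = 4.81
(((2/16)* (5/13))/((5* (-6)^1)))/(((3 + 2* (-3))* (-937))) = -1/1754064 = -0.00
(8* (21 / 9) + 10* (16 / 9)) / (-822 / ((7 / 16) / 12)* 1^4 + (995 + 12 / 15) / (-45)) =-57400 / 35545253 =-0.00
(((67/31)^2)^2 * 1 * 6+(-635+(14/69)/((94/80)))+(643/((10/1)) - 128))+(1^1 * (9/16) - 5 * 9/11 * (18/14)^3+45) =-479791435669162549/904004341529520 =-530.74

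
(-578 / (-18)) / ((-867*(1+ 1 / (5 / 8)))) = -0.01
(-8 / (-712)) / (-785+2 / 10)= -5 / 349236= -0.00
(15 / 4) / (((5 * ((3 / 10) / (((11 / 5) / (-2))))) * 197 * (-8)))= 11 / 6304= 0.00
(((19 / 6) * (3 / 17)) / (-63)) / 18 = -19 / 38556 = -0.00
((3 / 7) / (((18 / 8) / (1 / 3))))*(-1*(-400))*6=3200 / 21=152.38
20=20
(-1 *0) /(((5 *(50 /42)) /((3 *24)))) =0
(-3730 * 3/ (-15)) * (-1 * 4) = -2984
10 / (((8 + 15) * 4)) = 5 / 46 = 0.11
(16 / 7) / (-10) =-0.23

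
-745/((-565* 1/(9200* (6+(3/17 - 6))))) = 4112400/1921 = 2140.76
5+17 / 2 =27 / 2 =13.50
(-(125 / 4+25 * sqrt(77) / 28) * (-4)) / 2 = 25 * sqrt(77) / 14+125 / 2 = 78.17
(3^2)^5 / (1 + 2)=19683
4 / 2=2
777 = 777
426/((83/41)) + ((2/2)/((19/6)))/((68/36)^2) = 95946144/455753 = 210.52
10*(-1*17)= -170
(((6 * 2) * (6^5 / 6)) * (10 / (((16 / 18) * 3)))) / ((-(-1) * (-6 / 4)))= -38880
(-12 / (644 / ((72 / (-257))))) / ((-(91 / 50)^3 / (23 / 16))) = -1687500 / 1355674229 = -0.00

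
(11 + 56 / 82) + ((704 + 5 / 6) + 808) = 375031 / 246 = 1524.52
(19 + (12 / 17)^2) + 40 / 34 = 20.67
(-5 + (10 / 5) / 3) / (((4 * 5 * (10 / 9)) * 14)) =-39 / 2800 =-0.01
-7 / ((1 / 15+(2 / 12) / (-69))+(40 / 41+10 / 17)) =-10099530 / 2349001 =-4.30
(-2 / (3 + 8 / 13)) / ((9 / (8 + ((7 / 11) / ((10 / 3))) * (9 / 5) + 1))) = -0.57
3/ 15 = 1/ 5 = 0.20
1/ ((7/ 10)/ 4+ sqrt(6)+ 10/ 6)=-26520/ 37559+ 14400* sqrt(6)/ 37559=0.23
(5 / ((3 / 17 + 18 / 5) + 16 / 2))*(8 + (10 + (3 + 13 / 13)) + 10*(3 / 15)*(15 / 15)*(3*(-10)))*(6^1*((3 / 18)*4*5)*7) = -323000 / 143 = -2258.74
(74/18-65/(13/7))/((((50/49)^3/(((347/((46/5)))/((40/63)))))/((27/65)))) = -1072492637013/1495000000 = -717.39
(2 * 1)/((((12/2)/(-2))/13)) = -26/3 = -8.67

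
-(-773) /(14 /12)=4638 /7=662.57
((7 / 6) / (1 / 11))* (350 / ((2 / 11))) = 148225 / 6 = 24704.17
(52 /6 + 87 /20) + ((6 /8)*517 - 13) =11633 /30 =387.77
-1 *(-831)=831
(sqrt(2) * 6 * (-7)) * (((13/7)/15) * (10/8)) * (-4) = 26 * sqrt(2) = 36.77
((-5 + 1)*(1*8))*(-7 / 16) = 14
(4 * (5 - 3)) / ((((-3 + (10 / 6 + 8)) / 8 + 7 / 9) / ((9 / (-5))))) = -1296 / 145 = -8.94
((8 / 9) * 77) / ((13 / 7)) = 4312 / 117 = 36.85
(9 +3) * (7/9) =28/3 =9.33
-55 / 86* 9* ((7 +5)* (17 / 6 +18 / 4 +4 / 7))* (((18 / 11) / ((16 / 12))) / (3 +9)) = -33615 / 602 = -55.84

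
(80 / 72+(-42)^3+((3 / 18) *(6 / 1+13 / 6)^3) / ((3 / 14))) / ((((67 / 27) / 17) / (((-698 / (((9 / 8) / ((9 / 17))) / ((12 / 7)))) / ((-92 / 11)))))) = -1099500111182 / 32361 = -33976085.76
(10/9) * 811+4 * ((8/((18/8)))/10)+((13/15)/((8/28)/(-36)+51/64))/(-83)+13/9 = 10740034369/11881035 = 903.96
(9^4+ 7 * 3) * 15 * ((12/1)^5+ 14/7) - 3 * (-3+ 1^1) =24567380826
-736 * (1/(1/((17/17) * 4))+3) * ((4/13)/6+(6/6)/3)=-25760/13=-1981.54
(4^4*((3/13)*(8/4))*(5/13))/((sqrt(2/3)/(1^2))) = 3840*sqrt(6)/169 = 55.66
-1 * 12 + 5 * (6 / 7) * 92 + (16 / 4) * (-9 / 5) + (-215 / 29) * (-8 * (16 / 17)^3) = 2117017256 / 4986695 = 424.53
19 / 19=1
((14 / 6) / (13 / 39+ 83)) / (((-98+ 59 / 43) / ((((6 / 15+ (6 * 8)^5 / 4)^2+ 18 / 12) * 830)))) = -5068821396963240944629 / 5193750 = -975946358019396.57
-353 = -353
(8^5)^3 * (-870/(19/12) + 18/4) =-364316580793810944/19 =-19174556883884786.53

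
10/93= 0.11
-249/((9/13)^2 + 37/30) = -1262430/8683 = -145.39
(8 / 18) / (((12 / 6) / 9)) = 2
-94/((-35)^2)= -94/1225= -0.08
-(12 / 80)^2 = -9 / 400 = -0.02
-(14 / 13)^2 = -196 / 169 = -1.16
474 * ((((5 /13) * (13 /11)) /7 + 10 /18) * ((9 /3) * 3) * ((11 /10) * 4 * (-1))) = -81528 /7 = -11646.86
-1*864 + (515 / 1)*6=2226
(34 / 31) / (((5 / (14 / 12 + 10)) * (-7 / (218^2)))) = -54129836 / 3255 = -16629.75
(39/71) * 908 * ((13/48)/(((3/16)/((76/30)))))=5831176/3195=1825.09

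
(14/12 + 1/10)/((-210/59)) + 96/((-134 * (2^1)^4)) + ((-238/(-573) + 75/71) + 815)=2335635363823/2862049050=816.07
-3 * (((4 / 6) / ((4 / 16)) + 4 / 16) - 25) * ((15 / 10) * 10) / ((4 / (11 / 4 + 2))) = 75525 / 64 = 1180.08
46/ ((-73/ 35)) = -1610/ 73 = -22.05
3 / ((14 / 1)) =3 / 14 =0.21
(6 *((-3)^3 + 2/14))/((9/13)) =-232.76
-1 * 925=-925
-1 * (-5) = 5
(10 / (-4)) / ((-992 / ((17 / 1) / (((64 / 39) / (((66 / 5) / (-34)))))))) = -1287 / 126976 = -0.01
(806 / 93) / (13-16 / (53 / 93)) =-1378 / 2397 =-0.57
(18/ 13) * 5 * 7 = 630/ 13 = 48.46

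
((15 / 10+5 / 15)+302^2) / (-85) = -109447 / 102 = -1073.01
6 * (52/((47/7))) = 2184/47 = 46.47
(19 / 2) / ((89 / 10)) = 95 / 89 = 1.07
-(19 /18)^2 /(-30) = 361 /9720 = 0.04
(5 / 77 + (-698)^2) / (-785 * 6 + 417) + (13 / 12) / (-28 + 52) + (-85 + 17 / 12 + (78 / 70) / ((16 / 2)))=-196.89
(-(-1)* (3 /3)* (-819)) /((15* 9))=-91 /15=-6.07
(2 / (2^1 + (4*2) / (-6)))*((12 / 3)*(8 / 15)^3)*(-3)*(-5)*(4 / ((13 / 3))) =8192 / 325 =25.21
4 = 4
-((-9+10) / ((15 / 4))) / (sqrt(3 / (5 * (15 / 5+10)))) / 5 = -4 * sqrt(195) / 225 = -0.25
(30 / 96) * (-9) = -45 / 16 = -2.81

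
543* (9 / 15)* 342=557118 / 5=111423.60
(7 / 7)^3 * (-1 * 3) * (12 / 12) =-3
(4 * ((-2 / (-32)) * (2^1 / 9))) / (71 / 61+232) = 61 / 256014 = 0.00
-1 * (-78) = 78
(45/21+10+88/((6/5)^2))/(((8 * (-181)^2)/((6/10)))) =0.00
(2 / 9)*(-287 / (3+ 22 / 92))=-26404 / 1341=-19.69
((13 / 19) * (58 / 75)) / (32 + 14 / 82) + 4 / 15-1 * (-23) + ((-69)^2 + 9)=3003111703 / 626525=4793.28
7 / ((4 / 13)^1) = 91 / 4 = 22.75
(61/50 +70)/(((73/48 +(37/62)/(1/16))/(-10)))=-5298768/82355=-64.34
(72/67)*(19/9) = 152/67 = 2.27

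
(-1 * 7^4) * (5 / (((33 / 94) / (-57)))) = 21440930 / 11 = 1949175.45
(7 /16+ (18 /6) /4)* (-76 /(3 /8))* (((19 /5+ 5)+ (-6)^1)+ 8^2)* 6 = -482296 /5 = -96459.20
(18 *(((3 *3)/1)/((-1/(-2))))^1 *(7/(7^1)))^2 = 104976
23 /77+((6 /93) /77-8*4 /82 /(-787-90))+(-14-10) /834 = 294143427 /1084570991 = 0.27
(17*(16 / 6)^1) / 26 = 68 / 39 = 1.74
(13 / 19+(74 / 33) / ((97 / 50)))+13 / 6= 4.01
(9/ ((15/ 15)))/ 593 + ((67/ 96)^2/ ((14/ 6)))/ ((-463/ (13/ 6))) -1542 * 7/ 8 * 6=-286780159180421/ 35424700416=-8095.49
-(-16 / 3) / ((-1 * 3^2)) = -16 / 27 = -0.59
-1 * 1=-1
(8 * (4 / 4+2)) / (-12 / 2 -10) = -3 / 2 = -1.50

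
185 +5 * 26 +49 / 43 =316.14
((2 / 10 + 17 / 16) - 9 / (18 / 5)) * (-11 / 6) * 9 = 3267 / 160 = 20.42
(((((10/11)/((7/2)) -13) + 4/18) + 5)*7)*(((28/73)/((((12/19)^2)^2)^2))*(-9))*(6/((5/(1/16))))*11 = 61939054410527/10462887936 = 5919.88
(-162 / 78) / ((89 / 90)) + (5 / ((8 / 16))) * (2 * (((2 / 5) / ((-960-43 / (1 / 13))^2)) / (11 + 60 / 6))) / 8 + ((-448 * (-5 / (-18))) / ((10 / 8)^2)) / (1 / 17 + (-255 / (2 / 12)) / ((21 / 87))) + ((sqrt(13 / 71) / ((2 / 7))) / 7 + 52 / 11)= sqrt(923) / 142 + 18417092413194816829 / 6977285039262352815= 2.85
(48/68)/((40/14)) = 21/85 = 0.25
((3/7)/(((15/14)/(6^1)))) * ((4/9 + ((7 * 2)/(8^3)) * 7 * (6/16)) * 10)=9515/768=12.39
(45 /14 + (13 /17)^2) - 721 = -2901795 /4046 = -717.20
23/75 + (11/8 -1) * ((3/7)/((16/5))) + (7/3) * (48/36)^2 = 2724647/604800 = 4.51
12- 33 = -21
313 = 313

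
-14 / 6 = -7 / 3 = -2.33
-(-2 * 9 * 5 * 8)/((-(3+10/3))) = -2160/19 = -113.68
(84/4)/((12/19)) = 133/4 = 33.25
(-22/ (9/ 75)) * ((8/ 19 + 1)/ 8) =-2475/ 76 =-32.57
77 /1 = 77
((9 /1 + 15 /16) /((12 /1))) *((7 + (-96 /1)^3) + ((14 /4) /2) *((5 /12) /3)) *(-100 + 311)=-1424724723203 /9216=-154592526.39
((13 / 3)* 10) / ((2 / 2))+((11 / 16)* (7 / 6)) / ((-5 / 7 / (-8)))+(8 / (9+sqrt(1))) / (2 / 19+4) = 13653 / 260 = 52.51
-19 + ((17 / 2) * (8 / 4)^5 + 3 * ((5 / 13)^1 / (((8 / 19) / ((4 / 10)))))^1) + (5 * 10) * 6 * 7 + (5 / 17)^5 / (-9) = 1564280431969 / 664493076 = 2354.10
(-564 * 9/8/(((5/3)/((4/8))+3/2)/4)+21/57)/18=-289129/9918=-29.15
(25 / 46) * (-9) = -225 / 46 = -4.89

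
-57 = -57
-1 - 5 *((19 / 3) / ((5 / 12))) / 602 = -339 / 301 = -1.13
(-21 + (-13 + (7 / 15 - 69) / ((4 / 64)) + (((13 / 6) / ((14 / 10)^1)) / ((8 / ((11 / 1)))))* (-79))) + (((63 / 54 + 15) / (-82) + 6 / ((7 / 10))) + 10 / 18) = -266506423 / 206640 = -1289.71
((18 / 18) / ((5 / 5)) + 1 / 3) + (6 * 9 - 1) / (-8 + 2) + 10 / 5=-11 / 2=-5.50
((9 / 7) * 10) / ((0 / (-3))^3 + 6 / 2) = 4.29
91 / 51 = 1.78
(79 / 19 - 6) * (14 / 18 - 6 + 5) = 70 / 171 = 0.41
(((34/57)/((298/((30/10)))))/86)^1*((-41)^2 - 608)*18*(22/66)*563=30809049/121733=253.09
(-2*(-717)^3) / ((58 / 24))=8846443512 / 29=305049776.28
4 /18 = 2 /9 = 0.22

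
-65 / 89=-0.73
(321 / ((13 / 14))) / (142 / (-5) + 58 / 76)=-12.51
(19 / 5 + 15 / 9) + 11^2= 1897 / 15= 126.47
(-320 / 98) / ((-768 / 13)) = 65 / 1176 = 0.06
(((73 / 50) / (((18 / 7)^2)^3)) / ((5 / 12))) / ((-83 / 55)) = -94472147 / 11762560800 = -0.01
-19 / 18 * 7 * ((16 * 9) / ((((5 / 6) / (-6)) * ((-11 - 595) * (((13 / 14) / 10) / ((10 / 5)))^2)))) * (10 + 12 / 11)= -12212336640 / 187759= -65042.62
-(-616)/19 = 616/19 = 32.42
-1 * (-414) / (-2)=-207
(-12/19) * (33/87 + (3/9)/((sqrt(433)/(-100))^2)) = -1217156/238583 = -5.10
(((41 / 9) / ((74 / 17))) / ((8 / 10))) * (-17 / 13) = -59245 / 34632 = -1.71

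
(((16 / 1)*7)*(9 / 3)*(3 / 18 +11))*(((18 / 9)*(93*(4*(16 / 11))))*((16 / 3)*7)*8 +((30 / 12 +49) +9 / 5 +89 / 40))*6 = 400256468514 / 55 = 7277390336.62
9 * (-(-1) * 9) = 81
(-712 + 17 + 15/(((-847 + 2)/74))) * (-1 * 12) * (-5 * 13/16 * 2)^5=-2423778459375/8192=-295871393.97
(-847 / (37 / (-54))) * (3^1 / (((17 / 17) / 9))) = 1234926 / 37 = 33376.38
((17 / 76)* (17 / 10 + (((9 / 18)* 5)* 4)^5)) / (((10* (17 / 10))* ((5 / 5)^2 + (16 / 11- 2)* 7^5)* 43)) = -11000187 / 3295157080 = -0.00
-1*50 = -50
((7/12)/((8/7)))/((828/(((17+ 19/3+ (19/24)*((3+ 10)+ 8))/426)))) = 46991/812685312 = 0.00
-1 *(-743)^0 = -1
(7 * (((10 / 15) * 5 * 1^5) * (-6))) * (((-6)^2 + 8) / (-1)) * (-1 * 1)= -6160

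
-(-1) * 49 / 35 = 7 / 5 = 1.40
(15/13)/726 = 5/3146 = 0.00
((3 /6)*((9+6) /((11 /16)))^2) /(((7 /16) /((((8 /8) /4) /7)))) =115200 /5929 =19.43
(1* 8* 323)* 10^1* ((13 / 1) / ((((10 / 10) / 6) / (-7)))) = -14108640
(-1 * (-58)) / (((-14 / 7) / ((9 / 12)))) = -87 / 4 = -21.75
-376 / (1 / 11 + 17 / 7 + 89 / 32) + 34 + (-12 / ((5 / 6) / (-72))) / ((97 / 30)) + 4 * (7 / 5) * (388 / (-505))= 893866436562 / 3198965425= 279.42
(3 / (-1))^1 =-3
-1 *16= -16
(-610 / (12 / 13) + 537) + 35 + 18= -425 / 6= -70.83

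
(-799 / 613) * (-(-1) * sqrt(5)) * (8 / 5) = -6392 * sqrt(5) / 3065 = -4.66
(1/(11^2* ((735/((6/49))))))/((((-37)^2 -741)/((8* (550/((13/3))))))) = 120/53904851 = 0.00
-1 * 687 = -687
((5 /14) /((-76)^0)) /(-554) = -5 /7756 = -0.00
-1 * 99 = -99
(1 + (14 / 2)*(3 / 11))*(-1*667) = -21344 / 11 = -1940.36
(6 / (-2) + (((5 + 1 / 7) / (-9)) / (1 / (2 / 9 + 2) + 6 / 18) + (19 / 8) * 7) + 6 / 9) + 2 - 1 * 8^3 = -3919873 / 7896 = -496.44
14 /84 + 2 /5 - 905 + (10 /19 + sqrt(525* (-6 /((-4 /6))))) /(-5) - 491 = -1409.29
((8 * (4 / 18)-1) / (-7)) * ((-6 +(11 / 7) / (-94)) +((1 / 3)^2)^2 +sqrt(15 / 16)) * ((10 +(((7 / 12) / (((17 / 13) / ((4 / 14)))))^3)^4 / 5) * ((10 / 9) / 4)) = 20293200366892471641910334272901 / 10950349688988315540724694532096-63412089728150564000207281 * sqrt(15) / 821820682876529366259499008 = 1.55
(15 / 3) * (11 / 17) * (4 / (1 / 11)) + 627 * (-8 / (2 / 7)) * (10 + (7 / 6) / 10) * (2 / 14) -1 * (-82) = -25148.25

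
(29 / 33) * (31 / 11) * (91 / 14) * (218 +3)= 2582827 / 726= 3557.61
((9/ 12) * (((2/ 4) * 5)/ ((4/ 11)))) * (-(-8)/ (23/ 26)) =2145/ 46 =46.63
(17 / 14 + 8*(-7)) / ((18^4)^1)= -767 / 1469664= -0.00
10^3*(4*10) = 40000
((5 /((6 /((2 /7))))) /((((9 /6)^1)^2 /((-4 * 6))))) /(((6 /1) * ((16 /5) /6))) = -50 /63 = -0.79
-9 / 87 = -3 / 29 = -0.10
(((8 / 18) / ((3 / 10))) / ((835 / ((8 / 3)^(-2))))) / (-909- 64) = -1 / 3899784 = -0.00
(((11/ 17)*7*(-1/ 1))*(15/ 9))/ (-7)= 55/ 51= 1.08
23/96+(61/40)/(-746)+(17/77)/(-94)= 152390611/647945760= 0.24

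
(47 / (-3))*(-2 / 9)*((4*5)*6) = 3760 / 9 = 417.78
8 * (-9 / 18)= -4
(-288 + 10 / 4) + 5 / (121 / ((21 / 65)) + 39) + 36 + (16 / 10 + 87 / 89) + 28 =-845952897 / 3864380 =-218.91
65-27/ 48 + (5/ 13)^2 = 174639/ 2704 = 64.59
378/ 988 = 0.38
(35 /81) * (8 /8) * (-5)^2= 875 /81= 10.80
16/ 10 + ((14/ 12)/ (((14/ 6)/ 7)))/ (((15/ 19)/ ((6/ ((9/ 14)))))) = 1934/ 45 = 42.98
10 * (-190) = -1900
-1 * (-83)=83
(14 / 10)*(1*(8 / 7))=8 / 5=1.60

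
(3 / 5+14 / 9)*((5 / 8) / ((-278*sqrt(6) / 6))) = -97*sqrt(6) / 20016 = -0.01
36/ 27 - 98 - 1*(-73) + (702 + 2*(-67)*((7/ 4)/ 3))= 3601/ 6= 600.17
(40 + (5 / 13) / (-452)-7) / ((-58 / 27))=-5235381 / 340808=-15.36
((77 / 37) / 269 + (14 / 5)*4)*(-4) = -2231012 / 49765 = -44.83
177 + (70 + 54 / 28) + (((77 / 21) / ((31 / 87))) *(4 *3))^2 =208499261 / 13454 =15497.19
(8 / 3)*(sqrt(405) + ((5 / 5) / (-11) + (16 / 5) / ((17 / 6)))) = 7768 / 2805 + 24*sqrt(5) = 56.43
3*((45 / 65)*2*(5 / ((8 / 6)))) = 405 / 26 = 15.58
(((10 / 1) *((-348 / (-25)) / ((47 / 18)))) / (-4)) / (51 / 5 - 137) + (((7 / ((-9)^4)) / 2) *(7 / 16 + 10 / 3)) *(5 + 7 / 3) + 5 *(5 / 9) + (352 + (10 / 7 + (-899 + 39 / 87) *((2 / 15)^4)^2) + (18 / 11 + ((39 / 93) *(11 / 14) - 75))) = 15404100180013298756267 / 54375349520868750000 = 283.29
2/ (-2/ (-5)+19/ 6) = 60/ 107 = 0.56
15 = 15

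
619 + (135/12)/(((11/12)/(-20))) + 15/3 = 4164/11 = 378.55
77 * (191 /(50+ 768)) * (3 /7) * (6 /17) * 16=43.51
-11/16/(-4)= 11/64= 0.17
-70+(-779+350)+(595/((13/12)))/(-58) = -191693/377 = -508.47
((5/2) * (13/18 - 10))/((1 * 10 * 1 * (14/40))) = -835/126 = -6.63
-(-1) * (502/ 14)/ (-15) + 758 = 79339/ 105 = 755.61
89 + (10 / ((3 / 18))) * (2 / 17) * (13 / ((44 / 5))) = 18593 / 187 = 99.43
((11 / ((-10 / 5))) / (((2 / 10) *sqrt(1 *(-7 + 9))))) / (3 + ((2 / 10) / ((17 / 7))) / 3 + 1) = -14025 *sqrt(2) / 4108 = -4.83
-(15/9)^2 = -25/9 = -2.78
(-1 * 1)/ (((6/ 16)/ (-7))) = 56/ 3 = 18.67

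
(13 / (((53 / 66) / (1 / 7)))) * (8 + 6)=32.38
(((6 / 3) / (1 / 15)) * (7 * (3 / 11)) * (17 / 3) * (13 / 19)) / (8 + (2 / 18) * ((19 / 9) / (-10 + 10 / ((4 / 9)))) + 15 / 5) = 93980250 / 4663417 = 20.15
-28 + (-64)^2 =4068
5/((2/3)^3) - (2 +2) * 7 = -89/8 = -11.12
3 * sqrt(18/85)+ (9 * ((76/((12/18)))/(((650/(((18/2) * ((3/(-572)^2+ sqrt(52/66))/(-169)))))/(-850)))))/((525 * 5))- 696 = -218881678937511/314485171000+ 17442 * sqrt(858)/21146125+ 9 * sqrt(170)/85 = -694.60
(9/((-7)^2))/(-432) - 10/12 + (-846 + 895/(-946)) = -943151689/1112496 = -847.78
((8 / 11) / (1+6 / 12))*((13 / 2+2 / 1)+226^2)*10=8173520 / 33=247682.42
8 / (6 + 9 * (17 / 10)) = 80 / 213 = 0.38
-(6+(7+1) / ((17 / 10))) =-10.71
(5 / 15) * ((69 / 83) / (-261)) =-23 / 21663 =-0.00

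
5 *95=475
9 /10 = 0.90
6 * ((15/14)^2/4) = 675/392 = 1.72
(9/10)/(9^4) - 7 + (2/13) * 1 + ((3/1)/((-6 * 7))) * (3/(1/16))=-6816059/663390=-10.27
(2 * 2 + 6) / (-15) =-2 / 3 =-0.67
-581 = -581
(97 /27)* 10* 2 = 1940 /27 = 71.85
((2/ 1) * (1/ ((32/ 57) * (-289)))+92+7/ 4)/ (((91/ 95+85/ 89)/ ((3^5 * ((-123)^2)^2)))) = 203831980797483256095/ 74788576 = 2725442730685.01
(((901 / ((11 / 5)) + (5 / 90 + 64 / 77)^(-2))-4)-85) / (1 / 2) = 10693891844 / 16614851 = 643.63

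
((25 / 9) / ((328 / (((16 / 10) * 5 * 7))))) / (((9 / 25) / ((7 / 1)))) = 30625 / 3321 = 9.22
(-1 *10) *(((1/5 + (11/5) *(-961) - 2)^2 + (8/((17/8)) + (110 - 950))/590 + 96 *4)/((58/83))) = -64079414.20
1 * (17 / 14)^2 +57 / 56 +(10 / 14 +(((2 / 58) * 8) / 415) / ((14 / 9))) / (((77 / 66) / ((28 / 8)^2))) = 47162263 / 4717720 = 10.00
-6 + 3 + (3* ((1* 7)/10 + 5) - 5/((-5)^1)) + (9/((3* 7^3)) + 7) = 22.11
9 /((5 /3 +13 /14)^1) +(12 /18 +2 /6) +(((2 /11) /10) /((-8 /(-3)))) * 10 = 21755 /4796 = 4.54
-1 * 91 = -91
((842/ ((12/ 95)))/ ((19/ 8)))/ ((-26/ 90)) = -126300/ 13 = -9715.38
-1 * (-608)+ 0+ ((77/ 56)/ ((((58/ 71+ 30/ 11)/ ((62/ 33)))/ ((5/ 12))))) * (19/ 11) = 608.52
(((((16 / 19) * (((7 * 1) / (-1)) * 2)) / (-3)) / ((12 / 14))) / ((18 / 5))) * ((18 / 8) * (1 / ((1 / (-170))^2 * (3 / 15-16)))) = -70805000 / 13509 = -5241.32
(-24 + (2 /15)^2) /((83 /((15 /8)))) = -1349 /2490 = -0.54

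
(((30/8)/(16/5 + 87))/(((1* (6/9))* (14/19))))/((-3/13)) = -18525/50512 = -0.37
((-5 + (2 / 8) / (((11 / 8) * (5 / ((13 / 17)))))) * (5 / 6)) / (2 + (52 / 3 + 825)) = -4649 / 947342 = -0.00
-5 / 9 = -0.56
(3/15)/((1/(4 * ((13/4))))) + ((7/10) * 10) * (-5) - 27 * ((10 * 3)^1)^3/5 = -729162/5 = -145832.40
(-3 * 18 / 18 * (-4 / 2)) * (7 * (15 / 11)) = 630 / 11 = 57.27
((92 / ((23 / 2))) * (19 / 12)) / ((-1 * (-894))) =19 / 1341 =0.01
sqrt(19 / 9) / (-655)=-sqrt(19) / 1965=-0.00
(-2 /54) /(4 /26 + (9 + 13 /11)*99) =-13 /353862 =-0.00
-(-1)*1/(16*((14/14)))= 1/16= 0.06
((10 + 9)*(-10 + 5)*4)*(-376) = 142880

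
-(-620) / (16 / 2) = 155 / 2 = 77.50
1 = 1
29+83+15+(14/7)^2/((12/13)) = 394/3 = 131.33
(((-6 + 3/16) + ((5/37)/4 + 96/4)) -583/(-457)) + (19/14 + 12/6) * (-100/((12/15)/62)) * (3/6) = -24599489435/1893808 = -12989.43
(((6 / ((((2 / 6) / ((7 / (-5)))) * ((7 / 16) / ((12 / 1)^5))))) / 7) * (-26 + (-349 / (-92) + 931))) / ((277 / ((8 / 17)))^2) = -95867572322304 / 17850618205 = -5370.55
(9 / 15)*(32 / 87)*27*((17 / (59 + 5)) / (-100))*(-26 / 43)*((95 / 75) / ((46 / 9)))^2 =19386783 / 32983150000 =0.00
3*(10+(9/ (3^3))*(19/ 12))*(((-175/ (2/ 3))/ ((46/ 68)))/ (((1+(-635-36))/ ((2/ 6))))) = 225505/ 36984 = 6.10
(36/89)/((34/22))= 396/1513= 0.26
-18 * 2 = -36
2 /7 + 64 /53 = 554 /371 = 1.49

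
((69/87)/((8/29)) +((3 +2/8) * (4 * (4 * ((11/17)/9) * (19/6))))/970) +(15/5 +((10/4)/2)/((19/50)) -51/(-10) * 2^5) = 1166558483/6767496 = 172.38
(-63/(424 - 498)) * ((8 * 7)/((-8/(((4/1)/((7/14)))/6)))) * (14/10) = -2058/185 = -11.12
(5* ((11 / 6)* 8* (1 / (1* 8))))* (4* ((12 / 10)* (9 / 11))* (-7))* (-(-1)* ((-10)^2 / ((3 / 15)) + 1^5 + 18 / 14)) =-126576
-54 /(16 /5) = -135 /8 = -16.88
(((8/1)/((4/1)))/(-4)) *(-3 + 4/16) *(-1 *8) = -11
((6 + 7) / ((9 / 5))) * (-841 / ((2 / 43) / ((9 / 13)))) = -180815 / 2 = -90407.50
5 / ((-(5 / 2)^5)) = -32 / 625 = -0.05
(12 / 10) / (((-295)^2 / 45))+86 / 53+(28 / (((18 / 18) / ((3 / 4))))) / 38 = 2.18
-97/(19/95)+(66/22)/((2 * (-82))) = -79543/164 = -485.02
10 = 10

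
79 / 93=0.85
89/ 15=5.93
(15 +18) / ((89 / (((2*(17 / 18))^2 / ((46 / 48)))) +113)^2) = 16036032 / 9108006875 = 0.00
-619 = -619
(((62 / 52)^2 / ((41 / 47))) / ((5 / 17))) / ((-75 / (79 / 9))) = -60659281 / 93541500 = -0.65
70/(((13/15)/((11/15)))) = 770/13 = 59.23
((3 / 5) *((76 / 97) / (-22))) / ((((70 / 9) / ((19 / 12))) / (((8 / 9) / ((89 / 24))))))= -17328 / 16618525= -0.00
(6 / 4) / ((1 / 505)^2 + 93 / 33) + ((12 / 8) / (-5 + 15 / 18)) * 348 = -16437149293 / 131763100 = -124.75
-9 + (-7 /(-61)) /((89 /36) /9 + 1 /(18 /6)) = -105885 /12017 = -8.81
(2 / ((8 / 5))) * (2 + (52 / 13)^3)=82.50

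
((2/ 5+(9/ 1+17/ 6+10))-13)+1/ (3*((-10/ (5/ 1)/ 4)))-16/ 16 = 227/ 30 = 7.57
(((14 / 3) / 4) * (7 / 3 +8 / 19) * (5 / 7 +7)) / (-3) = -157 / 19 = -8.26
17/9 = 1.89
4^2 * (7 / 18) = 56 / 9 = 6.22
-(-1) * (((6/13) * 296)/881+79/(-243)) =-473219/2783079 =-0.17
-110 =-110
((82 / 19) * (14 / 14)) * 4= 328 / 19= 17.26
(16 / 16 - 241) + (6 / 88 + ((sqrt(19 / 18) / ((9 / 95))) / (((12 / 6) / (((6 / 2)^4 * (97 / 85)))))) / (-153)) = -10557 / 44 - 1843 * sqrt(38) / 3468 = -243.21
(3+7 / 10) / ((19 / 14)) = 259 / 95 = 2.73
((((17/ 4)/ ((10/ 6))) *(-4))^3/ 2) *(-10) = 132651/ 25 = 5306.04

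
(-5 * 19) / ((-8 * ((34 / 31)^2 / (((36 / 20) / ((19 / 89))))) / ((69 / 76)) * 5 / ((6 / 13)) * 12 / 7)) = 371794563 / 91370240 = 4.07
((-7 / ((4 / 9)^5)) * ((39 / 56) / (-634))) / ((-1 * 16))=-2302911 / 83099648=-0.03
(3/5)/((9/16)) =16/15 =1.07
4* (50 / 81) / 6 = 100 / 243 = 0.41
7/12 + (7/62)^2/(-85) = 142912/245055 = 0.58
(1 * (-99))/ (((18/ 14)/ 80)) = -6160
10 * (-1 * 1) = -10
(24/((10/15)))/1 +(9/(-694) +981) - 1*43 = 675947/694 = 973.99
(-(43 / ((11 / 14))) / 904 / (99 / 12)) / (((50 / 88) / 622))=-8.03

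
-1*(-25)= 25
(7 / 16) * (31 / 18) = 217 / 288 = 0.75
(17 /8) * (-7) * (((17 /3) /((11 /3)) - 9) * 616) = 68306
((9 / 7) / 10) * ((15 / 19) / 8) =27 / 2128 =0.01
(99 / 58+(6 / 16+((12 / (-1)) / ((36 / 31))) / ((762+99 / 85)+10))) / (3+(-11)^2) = 94615511 / 5671812576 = 0.02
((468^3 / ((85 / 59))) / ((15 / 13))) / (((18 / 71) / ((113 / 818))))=5840445287664 / 173825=33599570.19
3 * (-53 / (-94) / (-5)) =-159 / 470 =-0.34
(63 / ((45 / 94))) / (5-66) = -658 / 305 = -2.16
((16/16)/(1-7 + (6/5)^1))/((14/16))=-5/21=-0.24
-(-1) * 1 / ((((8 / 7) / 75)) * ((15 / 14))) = 245 / 4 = 61.25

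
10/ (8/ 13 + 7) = 130/ 99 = 1.31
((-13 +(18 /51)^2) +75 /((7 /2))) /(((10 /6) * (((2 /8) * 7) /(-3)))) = -622908 /70805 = -8.80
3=3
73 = 73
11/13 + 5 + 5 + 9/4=681/52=13.10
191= 191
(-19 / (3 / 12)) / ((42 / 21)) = -38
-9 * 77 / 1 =-693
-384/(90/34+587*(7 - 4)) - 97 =-485797/4997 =-97.22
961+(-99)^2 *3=30364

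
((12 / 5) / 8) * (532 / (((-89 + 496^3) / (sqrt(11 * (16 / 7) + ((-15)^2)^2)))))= 114 * sqrt(2481857) / 610119235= 0.00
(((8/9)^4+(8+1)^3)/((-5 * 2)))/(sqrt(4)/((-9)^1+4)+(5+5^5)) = -0.02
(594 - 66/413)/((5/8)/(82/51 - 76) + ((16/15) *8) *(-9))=-1772383360/229243379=-7.73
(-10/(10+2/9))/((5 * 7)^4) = -9/13805750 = -0.00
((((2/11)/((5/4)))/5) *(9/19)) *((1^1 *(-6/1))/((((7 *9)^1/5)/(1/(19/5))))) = -48/27797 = -0.00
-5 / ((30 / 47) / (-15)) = 235 / 2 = 117.50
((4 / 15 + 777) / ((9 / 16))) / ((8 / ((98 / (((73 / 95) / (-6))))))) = -86836232 / 657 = -132170.82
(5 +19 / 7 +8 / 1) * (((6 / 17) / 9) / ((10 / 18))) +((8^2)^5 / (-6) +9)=-63887634919 / 357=-178956960.56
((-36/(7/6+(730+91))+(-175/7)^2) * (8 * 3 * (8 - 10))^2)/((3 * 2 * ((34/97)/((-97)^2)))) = 540228058705344/83861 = 6441946300.49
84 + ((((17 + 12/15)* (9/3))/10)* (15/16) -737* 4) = -457439/160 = -2858.99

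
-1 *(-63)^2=-3969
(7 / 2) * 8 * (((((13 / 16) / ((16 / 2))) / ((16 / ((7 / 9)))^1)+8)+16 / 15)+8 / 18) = 2046331 / 7680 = 266.45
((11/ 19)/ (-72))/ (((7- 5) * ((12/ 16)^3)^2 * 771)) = -2816/ 96112089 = -0.00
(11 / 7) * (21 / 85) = 33 / 85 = 0.39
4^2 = 16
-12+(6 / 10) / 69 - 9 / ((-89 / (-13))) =-13.31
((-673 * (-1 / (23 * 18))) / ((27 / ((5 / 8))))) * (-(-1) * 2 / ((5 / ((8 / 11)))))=673 / 61479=0.01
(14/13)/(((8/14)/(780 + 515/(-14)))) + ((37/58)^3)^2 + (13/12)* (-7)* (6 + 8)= 1922026557933199/1484679009216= 1294.57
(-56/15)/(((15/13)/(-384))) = 1242.45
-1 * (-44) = 44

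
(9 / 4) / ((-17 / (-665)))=5985 / 68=88.01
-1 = -1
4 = 4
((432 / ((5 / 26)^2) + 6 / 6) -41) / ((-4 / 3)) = -218274 / 25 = -8730.96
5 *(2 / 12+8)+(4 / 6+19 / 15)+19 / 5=1397 / 30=46.57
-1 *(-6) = 6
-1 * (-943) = 943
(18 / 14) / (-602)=-9 / 4214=-0.00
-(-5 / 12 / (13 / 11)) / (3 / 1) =55 / 468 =0.12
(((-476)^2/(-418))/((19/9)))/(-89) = 1019592/353419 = 2.88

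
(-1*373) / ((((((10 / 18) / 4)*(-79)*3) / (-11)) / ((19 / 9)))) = -311828 / 1185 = -263.15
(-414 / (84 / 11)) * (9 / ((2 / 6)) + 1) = -1518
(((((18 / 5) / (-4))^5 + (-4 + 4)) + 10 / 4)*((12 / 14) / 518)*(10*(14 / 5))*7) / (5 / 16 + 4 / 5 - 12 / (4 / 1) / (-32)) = 2291412 / 4463125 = 0.51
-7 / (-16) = 7 / 16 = 0.44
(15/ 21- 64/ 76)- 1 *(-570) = 75793/ 133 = 569.87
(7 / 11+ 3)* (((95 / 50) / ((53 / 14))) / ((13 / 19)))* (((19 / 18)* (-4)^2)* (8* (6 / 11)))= 49165312 / 250107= 196.58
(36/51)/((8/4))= 6/17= 0.35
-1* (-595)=595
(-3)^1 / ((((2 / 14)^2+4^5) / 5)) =-735 / 50177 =-0.01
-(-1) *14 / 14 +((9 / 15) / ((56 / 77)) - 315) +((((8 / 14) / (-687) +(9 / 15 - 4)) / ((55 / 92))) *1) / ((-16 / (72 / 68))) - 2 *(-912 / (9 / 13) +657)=181271733739 / 179856600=1007.87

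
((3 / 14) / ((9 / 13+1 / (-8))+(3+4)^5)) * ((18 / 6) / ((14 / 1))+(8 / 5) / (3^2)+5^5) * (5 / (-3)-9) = -1638205504 / 3854311335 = -0.43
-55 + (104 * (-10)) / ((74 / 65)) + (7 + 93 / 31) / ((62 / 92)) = -953.67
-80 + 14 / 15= -1186 / 15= -79.07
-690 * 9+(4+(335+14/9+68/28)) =-369622/63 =-5867.02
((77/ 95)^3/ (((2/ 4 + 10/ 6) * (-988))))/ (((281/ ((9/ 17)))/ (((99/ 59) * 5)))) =-1220312709/ 310369020545350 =-0.00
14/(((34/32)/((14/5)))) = 3136/85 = 36.89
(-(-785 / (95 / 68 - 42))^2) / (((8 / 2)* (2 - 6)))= 178089025 / 7623121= 23.36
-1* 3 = -3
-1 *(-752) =752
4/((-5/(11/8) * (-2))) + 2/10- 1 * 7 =-25/4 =-6.25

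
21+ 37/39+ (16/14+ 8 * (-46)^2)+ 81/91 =4627891/273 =16951.98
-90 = -90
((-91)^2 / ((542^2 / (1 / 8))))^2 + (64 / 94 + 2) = 2.68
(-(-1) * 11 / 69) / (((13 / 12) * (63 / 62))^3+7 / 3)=167782912 / 3859634485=0.04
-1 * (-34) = 34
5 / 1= 5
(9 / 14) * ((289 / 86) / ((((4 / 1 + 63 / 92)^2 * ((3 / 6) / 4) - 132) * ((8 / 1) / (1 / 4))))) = -1375929 / 2634419123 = -0.00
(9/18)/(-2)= -1/4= -0.25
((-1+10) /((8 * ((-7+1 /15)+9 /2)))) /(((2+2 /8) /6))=-90 /73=-1.23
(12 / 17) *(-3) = -36 / 17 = -2.12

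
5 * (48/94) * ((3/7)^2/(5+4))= 120/2303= 0.05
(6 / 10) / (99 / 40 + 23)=24 / 1019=0.02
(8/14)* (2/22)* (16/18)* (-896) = -4096/99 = -41.37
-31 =-31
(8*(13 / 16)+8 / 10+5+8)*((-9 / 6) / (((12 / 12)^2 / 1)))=-609 / 20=-30.45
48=48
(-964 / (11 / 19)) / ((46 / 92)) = -36632 / 11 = -3330.18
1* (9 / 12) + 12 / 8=9 / 4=2.25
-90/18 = -5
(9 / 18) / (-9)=-1 / 18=-0.06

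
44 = 44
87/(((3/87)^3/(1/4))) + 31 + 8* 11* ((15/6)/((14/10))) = 14858169/28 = 530648.89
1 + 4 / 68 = 18 / 17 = 1.06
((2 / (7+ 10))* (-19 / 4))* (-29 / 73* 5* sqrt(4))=2755 / 1241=2.22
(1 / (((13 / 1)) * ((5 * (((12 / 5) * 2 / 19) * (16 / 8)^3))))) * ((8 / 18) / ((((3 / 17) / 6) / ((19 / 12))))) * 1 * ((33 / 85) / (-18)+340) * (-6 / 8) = -46.44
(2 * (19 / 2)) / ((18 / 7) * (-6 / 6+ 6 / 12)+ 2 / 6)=-399 / 20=-19.95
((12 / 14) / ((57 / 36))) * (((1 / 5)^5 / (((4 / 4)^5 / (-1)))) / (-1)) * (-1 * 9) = -648 / 415625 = -0.00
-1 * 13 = -13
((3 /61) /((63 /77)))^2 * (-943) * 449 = -51232247 /33489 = -1529.82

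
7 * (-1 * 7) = -49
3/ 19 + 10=193/ 19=10.16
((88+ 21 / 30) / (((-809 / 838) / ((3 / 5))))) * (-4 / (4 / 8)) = 8919672 / 20225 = 441.02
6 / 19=0.32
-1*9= -9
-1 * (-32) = 32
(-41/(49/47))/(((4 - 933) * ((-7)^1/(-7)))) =1927/45521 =0.04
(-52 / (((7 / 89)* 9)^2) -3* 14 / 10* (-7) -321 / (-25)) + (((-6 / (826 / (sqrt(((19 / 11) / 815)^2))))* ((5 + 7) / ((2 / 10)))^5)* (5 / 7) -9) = -90494889666007 / 10496715075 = -8621.26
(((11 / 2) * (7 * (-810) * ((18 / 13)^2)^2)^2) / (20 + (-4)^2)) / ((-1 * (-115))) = 10825210322720640 / 18761806583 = 576981.23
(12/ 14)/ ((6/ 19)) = 2.71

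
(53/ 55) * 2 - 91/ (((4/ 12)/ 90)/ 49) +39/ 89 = -5893225771/ 4895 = -1203927.63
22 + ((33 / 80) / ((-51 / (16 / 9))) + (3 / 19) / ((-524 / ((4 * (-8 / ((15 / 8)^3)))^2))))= 3531006827437 / 160657171875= 21.98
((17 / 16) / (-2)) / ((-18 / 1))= 17 / 576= 0.03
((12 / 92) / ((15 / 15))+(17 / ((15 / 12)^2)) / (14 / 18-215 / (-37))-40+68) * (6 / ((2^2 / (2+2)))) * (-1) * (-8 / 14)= 102.11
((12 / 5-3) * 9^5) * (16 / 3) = -944784 / 5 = -188956.80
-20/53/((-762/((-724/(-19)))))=7240/383667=0.02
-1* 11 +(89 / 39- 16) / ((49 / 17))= -30116 / 1911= -15.76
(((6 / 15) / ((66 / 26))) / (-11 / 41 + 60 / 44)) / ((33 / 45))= 41 / 209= 0.20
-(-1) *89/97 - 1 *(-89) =8722/97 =89.92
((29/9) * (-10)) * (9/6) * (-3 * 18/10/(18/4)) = 58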